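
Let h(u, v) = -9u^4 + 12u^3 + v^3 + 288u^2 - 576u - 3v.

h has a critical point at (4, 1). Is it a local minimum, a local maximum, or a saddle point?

saddle point

The mixed partial ∂²h/∂u∂v is 0, so the Hessian at any point is diag(h_uu, h_vv) = diag(36(-3u^2 + 2u + 16), 6v).
At (4, 1): H = diag(-864, 6).
The eigenvalues have opposite signs, so H is indefinite: a saddle point.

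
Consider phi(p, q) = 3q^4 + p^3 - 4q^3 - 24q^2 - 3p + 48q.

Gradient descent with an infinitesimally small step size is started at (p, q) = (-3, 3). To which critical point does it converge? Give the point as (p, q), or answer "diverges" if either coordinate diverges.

phi is separable, so gradient descent decouples: p follows -∂phi/∂p, q follows -∂phi/∂q.
∂phi/∂p = 3(p - 1)(p + 1); at p=-3 this is 24, so p decreases.
∂phi/∂q = 12(q - 2)(q - 1)(q + 2); at q=3 this is 120, so q decreases.
The p-coordinate has no critical point in that direction and runs off to infinity.

diverges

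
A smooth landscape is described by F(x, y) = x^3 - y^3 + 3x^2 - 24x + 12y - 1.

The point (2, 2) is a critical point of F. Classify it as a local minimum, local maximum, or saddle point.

saddle point

The mixed partial ∂²F/∂x∂y is 0, so the Hessian at any point is diag(F_xx, F_yy) = diag(6(x + 1), -6y).
At (2, 2): H = diag(18, -12).
The eigenvalues have opposite signs, so H is indefinite: a saddle point.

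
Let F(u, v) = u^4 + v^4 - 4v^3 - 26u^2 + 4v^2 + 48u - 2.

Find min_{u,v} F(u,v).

F(u,v) separates as P(u) + Q(v) − 2, so its minimum is min P + min Q − 2.
P'(u) = 4(u - 3)(u - 1)(u + 4) vanishes at u ∈ {-4, 1, 3}; Q'(v) = 4v(v - 2)(v - 1) vanishes at v ∈ {0, 1, 2}.
Local minima of P (where P''>0): P(-4)=-352, P(3)=-9. Local minima of Q: Q(0)=0, Q(2)=0.
So the global minimum of F is P(-4) + Q(0) − 2 = -352 + 0 − 2 = -354, attained at (-4, 0).

-354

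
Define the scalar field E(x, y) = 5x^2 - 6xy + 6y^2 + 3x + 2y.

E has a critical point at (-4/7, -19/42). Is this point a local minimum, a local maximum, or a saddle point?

The Hessian of E is constant: H = [[10, -6], [-6, 12]].
det(H) = 10·12 − (-6)² = 84.
det(H) > 0 and tr(H) = 22 > 0, so H is positive definite and the point is a local minimum.

local minimum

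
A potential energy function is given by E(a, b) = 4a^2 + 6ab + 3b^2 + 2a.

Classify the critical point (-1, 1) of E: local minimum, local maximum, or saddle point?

local minimum

The Hessian of E is constant: H = [[8, 6], [6, 6]].
det(H) = 8·6 − 6² = 12.
det(H) > 0 and tr(H) = 14 > 0, so H is positive definite and the point is a local minimum.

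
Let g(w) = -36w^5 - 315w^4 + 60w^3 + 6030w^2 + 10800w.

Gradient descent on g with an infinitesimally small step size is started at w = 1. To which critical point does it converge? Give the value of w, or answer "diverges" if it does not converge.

-1

g'(w) = -180(w - 3)(w + 1)(w + 4)(w + 5), so g'(1) = 21600.
Gradient descent moves in the -g' direction, i.e. w is decreasing.
The nearest critical point in that direction is w = -1, where g'' = 8640 > 0 (a local minimum). The iterate converges there.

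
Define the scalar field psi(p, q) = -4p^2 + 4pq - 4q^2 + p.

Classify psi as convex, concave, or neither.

concave

psi is quadratic, so its Hessian is the constant matrix H = [[-8, 4], [4, -8]].
det(H) = 48, tr(H) = -16.
det(H) > 0 and tr(H) < 0, so H is negative definite everywhere: concave.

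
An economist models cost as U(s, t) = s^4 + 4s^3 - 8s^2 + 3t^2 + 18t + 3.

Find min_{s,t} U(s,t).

-152

U(s,t) separates as P(s) + Q(t) + 3, so its minimum is min P + min Q + 3.
P'(s) = 4s(s - 1)(s + 4) vanishes at s ∈ {-4, 0, 1}; Q'(t) = 6(t + 3) vanishes at t ∈ {-3}.
Local minima of P (where P''>0): P(-4)=-128, P(1)=-3. Local minima of Q: Q(-3)=-27.
So the global minimum of U is P(-4) + Q(-3) + 3 = -128 − 27 + 3 = -152, attained at (-4, -3).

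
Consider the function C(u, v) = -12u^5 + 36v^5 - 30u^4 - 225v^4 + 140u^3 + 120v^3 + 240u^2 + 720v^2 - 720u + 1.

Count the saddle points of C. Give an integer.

C separates as a function of u plus a function of v, so ∇C=0 decouples.
∂C/∂u = -60(u - 2)(u - 1)(u + 2)(u + 3) = 0 at u ∈ {-3, -2, 1, 2}; ∂C/∂v = 180v(v - 4)(v - 2)(v + 1) = 0 at v ∈ {-1, 0, 2, 4}.
The Hessian is diagonal: diag(C_uu, C_vv). Second derivatives: C_uu(-3)=1200, C_uu(-2)=-720, C_uu(1)=720, C_uu(2)=-1200; C_vv(-1)=-2700, C_vv(0)=1440, C_vv(2)=-2160, C_vv(4)=7200.
Saddle points occur where the two diagonal entries have opposite signs: (-3, -1), (-3, 2), (-2, 0), (-2, 4), (1, -1), (1, 2), (2, 0), (2, 4). Count: 8.

8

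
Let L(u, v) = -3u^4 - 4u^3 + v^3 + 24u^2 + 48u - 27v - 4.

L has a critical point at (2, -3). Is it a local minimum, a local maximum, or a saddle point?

The mixed partial ∂²L/∂u∂v is 0, so the Hessian at any point is diag(L_uu, L_vv) = diag(12(-3u^2 - 2u + 4), 6v).
At (2, -3): H = diag(-144, -18).
Both eigenvalues are negative, so H is negative definite: a local maximum.

local maximum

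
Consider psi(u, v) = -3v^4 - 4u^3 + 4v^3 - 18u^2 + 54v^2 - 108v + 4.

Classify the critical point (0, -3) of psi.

local maximum

The mixed partial ∂²psi/∂u∂v is 0, so the Hessian at any point is diag(psi_uu, psi_vv) = diag(-12(2u + 3), 12(-3v^2 + 2v + 9)).
At (0, -3): H = diag(-36, -288).
Both eigenvalues are negative, so H is negative definite: a local maximum.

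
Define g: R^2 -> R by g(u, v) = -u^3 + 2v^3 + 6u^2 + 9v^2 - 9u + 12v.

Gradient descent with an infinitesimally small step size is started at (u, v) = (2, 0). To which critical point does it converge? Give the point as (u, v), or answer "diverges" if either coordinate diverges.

g is separable, so gradient descent decouples: u follows -∂g/∂u, v follows -∂g/∂v.
∂g/∂u = -3(u - 3)(u - 1); at u=2 this is 3, so u decreases.
∂g/∂v = 6(v + 1)(v + 2); at v=0 this is 12, so v decreases.
u converges to its nearest critical value 1 (a local min of the u-part); v converges to -1. The iterate converges to (1, -1).

(1, -1)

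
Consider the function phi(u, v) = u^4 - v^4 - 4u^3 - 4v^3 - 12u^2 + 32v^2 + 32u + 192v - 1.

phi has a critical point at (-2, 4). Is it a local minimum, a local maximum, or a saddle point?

saddle point

The mixed partial ∂²phi/∂u∂v is 0, so the Hessian at any point is diag(phi_uu, phi_vv) = diag(12(u^2 - 2u - 2), 4(-3v^2 - 6v + 16)).
At (-2, 4): H = diag(72, -224).
The eigenvalues have opposite signs, so H is indefinite: a saddle point.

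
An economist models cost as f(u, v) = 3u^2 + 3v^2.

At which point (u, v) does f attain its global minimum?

(0, 0)

f(u,v) separates as P(u) + Q(v), so its minimum is min P + min Q.
P'(u) = 6u vanishes at u ∈ {0}; Q'(v) = 6v vanishes at v ∈ {0}.
Local minima of P (where P''>0): P(0)=0. Local minima of Q: Q(0)=0.
So the global minimum of f is P(0) + Q(0) = 0 + 0 = 0, attained at (0, 0).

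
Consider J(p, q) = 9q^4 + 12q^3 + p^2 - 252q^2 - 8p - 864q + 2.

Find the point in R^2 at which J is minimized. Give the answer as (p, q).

(4, 4)

J(p,q) separates as A(p) + B(q) + 2, so its minimum is min A + min B + 2.
A'(p) = 2p - 8 vanishes at p ∈ {4}; B'(q) = 36(q - 4)(q + 2)(q + 3) vanishes at q ∈ {-3, -2, 4}.
Local minima of A (where A''>0): A(4)=-16. Local minima of B: B(-3)=729, B(4)=-4416.
So the global minimum of J is A(4) + B(4) + 2 = -16 − 4416 + 2 = -4430, attained at (4, 4).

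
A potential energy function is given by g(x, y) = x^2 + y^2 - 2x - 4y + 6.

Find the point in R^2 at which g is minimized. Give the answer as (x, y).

(1, 2)

g(x,y) separates as P(x) + Q(y) + 6, so its minimum is min P + min Q + 6.
P'(x) = 2x - 2 vanishes at x ∈ {1}; Q'(y) = 2y - 4 vanishes at y ∈ {2}.
Local minima of P (where P''>0): P(1)=-1. Local minima of Q: Q(2)=-4.
So the global minimum of g is P(1) + Q(2) + 6 = -1 − 4 + 6 = 1, attained at (1, 2).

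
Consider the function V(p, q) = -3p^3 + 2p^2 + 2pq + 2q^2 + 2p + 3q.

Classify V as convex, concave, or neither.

neither

The term -3p^3 is cubic, so the Hessian is not constant.
∂²V/∂p² = -18p + 4, which takes both signs as p varies (negative for sufficiently large p). A diagonal entry of the Hessian changing sign means the Hessian is neither positive- nor negative-semidefinite on all of R^2.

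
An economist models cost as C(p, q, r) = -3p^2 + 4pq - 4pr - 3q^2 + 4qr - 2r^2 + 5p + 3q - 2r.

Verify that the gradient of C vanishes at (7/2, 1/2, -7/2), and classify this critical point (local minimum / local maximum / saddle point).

local maximum

∇C = (-6p + 4q - 4r + 5, 4p - 6q + 4r + 3, -4p + 4q - 4r - 2); substituting (7/2, 1/2, -7/2) gives ∇C = (0, 0, 0), so (7/2, 1/2, -7/2) is indeed a critical point.
The Hessian is constant: H = [[-6, 4, -4], [4, -6, 4], [-4, 4, -4]].
Leading principal minors: Δ₁ = -6, Δ₂ = 20, Δ₃ = -16.
The minors alternate sign starting negative (−, +, −), so H is negative definite: a local maximum.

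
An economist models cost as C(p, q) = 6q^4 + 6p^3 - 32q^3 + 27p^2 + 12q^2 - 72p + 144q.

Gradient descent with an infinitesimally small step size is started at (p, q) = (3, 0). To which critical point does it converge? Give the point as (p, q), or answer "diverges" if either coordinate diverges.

C is separable, so gradient descent decouples: p follows -∂C/∂p, q follows -∂C/∂q.
∂C/∂p = 18(p - 1)(p + 4); at p=3 this is 252, so p decreases.
∂C/∂q = 24(q - 3)(q - 2)(q + 1); at q=0 this is 144, so q decreases.
p converges to its nearest critical value 1 (a local min of the p-part); q converges to -1. The iterate converges to (1, -1).

(1, -1)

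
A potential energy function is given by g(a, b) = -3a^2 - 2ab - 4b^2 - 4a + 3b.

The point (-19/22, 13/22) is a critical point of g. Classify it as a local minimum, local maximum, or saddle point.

The Hessian of g is constant: H = [[-6, -2], [-2, -8]].
det(H) = (-6)·(-8) − (-2)² = 44.
det(H) > 0 and tr(H) = -14 < 0, so H is negative definite and the point is a local maximum.

local maximum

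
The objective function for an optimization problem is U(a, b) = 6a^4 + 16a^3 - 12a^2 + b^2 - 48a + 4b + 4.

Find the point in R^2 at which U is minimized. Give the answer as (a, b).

U(a,b) separates as P(a) + Q(b) + 4, so its minimum is min P + min Q + 4.
P'(a) = 24(a - 1)(a + 1)(a + 2) vanishes at a ∈ {-2, -1, 1}; Q'(b) = 2b + 4 vanishes at b ∈ {-2}.
Local minima of P (where P''>0): P(-2)=16, P(1)=-38. Local minima of Q: Q(-2)=-4.
So the global minimum of U is P(1) + Q(-2) + 4 = -38 − 4 + 4 = -38, attained at (1, -2).

(1, -2)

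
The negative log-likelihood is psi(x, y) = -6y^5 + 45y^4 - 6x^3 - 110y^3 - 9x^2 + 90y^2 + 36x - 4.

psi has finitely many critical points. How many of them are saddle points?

4

psi separates as a function of x plus a function of y, so ∇psi=0 decouples.
∂psi/∂x = -18(x - 1)(x + 2) = 0 at x ∈ {-2, 1}; ∂psi/∂y = -30y(y - 3)(y - 2)(y - 1) = 0 at y ∈ {0, 1, 2, 3}.
The Hessian is diagonal: diag(psi_xx, psi_yy). Second derivatives: psi_xx(-2)=54, psi_xx(1)=-54; psi_yy(0)=180, psi_yy(1)=-60, psi_yy(2)=60, psi_yy(3)=-180.
Saddle points occur where the two diagonal entries have opposite signs: (-2, 1), (-2, 3), (1, 0), (1, 2). Count: 4.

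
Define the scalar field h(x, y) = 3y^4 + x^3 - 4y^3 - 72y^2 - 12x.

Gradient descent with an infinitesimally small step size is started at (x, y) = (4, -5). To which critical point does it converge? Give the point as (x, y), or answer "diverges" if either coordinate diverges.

(2, -3)

h is separable, so gradient descent decouples: x follows -∂h/∂x, y follows -∂h/∂y.
∂h/∂x = 3(x - 2)(x + 2); at x=4 this is 36, so x decreases.
∂h/∂y = 12y(y - 4)(y + 3); at y=-5 this is -1080, so y increases.
x converges to its nearest critical value 2 (a local min of the x-part); y converges to -3. The iterate converges to (2, -3).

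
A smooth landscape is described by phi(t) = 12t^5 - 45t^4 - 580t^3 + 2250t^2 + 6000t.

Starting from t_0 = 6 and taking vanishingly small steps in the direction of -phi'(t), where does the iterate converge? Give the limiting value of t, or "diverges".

5

phi'(t) = 60(t - 5)(t - 4)(t + 1)(t + 5), so phi'(6) = 9240.
Gradient descent moves in the -phi' direction, i.e. t is decreasing.
The nearest critical point in that direction is t = 5, where phi'' = 3600 > 0 (a local minimum). The iterate converges there.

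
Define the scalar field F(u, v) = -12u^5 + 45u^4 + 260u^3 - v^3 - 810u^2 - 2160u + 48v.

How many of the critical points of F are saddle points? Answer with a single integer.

F separates as a function of u plus a function of v, so ∇F=0 decouples.
∂F/∂u = -60(u - 4)(u - 3)(u + 1)(u + 3) = 0 at u ∈ {-3, -1, 3, 4}; ∂F/∂v = -3(v - 4)(v + 4) = 0 at v ∈ {-4, 4}.
The Hessian is diagonal: diag(F_uu, F_vv). Second derivatives: F_uu(-3)=5040, F_uu(-1)=-2400, F_uu(3)=1440, F_uu(4)=-2100; F_vv(-4)=24, F_vv(4)=-24.
Saddle points occur where the two diagonal entries have opposite signs: (-3, 4), (-1, -4), (3, 4), (4, -4). Count: 4.

4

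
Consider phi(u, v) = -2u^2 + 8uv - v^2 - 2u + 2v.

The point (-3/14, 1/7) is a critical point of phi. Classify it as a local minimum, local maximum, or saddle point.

saddle point

The Hessian of phi is constant: H = [[-4, 8], [8, -2]].
det(H) = (-4)·(-2) − 8² = -56.
Since det(H) < 0, H is indefinite and the critical point is a saddle point.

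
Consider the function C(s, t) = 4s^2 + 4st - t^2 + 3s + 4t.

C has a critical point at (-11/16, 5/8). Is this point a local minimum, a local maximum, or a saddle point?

saddle point

The Hessian of C is constant: H = [[8, 4], [4, -2]].
det(H) = 8·(-2) − 4² = -32.
Since det(H) < 0, H is indefinite and the critical point is a saddle point.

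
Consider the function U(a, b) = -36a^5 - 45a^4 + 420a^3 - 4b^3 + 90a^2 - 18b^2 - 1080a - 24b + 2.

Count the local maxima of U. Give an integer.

2

U separates as a function of a plus a function of b, so ∇U=0 decouples.
∂U/∂a = -180(a - 2)(a - 1)(a + 1)(a + 3) = 0 at a ∈ {-3, -1, 1, 2}; ∂U/∂b = -12(b + 1)(b + 2) = 0 at b ∈ {-2, -1}.
The Hessian is diagonal: diag(U_aa, U_bb). Second derivatives: U_aa(-3)=7200, U_aa(-1)=-2160, U_aa(1)=1440, U_aa(2)=-2700; U_bb(-2)=12, U_bb(-1)=-12.
Local maxima occur where both diagonal entries negative: (-1, -1), (2, -1). Count: 2.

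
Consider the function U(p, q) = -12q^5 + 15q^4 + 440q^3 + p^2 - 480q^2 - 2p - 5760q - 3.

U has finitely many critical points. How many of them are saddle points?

U separates as a function of p plus a function of q, so ∇U=0 decouples.
∂U/∂p = 2(p - 1) = 0 at p ∈ {1}; ∂U/∂q = -60(q - 4)(q - 3)(q + 2)(q + 4) = 0 at q ∈ {-4, -2, 3, 4}.
The Hessian is diagonal: diag(U_pp, U_qq). Second derivatives: U_pp(1)=2; U_qq(-4)=6720, U_qq(-2)=-3600, U_qq(3)=2100, U_qq(4)=-2880.
Saddle points occur where the two diagonal entries have opposite signs: (1, -2), (1, 4). Count: 2.

2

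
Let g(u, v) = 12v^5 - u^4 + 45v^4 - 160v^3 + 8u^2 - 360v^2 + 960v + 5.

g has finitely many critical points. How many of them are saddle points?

g separates as a function of u plus a function of v, so ∇g=0 decouples.
∂g/∂u = -4u(u - 2)(u + 2) = 0 at u ∈ {-2, 0, 2}; ∂g/∂v = 60(v - 2)(v - 1)(v + 2)(v + 4) = 0 at v ∈ {-4, -2, 1, 2}.
The Hessian is diagonal: diag(g_uu, g_vv). Second derivatives: g_uu(-2)=-32, g_uu(0)=16, g_uu(2)=-32; g_vv(-4)=-3600, g_vv(-2)=1440, g_vv(1)=-900, g_vv(2)=1440.
Saddle points occur where the two diagonal entries have opposite signs: (-2, -2), (-2, 2), (0, -4), (0, 1), (2, -2), (2, 2). Count: 6.

6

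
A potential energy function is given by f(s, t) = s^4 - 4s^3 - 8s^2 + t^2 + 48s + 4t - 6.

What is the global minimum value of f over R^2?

-90

f(s,t) separates as P(s) + Q(t) − 6, so its minimum is min P + min Q − 6.
P'(s) = 4(s - 3)(s - 2)(s + 2) vanishes at s ∈ {-2, 2, 3}; Q'(t) = 2(t + 2) vanishes at t ∈ {-2}.
Local minima of P (where P''>0): P(-2)=-80, P(3)=45. Local minima of Q: Q(-2)=-4.
So the global minimum of f is P(-2) + Q(-2) − 6 = -80 − 4 − 6 = -90, attained at (-2, -2).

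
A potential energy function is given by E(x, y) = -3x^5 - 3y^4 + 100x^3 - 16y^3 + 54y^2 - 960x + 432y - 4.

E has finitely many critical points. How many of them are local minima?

E separates as a function of x plus a function of y, so ∇E=0 decouples.
∂E/∂x = -15(x - 4)(x - 2)(x + 2)(x + 4) = 0 at x ∈ {-4, -2, 2, 4}; ∂E/∂y = -12(y - 3)(y + 3)(y + 4) = 0 at y ∈ {-4, -3, 3}.
The Hessian is diagonal: diag(E_xx, E_yy). Second derivatives: E_xx(-4)=1440, E_xx(-2)=-720, E_xx(2)=720, E_xx(4)=-1440; E_yy(-4)=-84, E_yy(-3)=72, E_yy(3)=-504.
Local minima occur where both diagonal entries positive: (-4, -3), (2, -3). Count: 2.

2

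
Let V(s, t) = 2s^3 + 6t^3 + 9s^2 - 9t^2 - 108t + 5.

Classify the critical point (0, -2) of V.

The mixed partial ∂²V/∂s∂t is 0, so the Hessian at any point is diag(V_ss, V_tt) = diag(6(2s + 3), 18(2t - 1)).
At (0, -2): H = diag(18, -90).
The eigenvalues have opposite signs, so H is indefinite: a saddle point.

saddle point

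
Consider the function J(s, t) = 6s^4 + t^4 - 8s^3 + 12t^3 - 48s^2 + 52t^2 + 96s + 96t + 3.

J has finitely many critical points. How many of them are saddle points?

4

J separates as a function of s plus a function of t, so ∇J=0 decouples.
∂J/∂s = 24(s - 2)(s - 1)(s + 2) = 0 at s ∈ {-2, 1, 2}; ∂J/∂t = 4(t + 2)(t + 3)(t + 4) = 0 at t ∈ {-4, -3, -2}.
The Hessian is diagonal: diag(J_ss, J_tt). Second derivatives: J_ss(-2)=288, J_ss(1)=-72, J_ss(2)=96; J_tt(-4)=8, J_tt(-3)=-4, J_tt(-2)=8.
Saddle points occur where the two diagonal entries have opposite signs: (-2, -3), (1, -4), (1, -2), (2, -3). Count: 4.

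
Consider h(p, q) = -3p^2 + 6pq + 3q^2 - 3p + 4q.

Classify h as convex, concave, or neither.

h is quadratic, so its Hessian is the constant matrix H = [[-6, 6], [6, 6]].
det(H) = -72, tr(H) = 0.
det(H) < 0, so H is indefinite: neither convex nor concave.

neither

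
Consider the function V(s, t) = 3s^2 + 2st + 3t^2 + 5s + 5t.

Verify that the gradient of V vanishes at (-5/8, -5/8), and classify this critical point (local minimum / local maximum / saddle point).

local minimum

∇V = (6s + 2t + 5, 2s + 6t + 5); substituting (-5/8, -5/8) gives ∇V = (0, 0), so (-5/8, -5/8) is indeed a critical point.
The Hessian of V is constant: H = [[6, 2], [2, 6]].
det(H) = 6·6 − 2² = 32.
det(H) > 0 and tr(H) = 12 > 0, so H is positive definite and the point is a local minimum.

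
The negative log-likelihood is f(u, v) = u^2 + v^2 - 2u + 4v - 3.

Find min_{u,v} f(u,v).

f(u,v) separates as P(u) + Q(v) − 3, so its minimum is min P + min Q − 3.
P'(u) = 2u - 2 vanishes at u ∈ {1}; Q'(v) = 2v + 4 vanishes at v ∈ {-2}.
Local minima of P (where P''>0): P(1)=-1. Local minima of Q: Q(-2)=-4.
So the global minimum of f is P(1) + Q(-2) − 3 = -1 − 4 − 3 = -8, attained at (1, -2).

-8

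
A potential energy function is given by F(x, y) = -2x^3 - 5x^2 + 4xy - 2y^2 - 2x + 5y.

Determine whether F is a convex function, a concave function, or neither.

neither

The term -2x^3 is cubic, so the Hessian is not constant.
∂²F/∂x² = -12x - 10, which takes both signs as x varies (negative for sufficiently large x). A diagonal entry of the Hessian changing sign means the Hessian is neither positive- nor negative-semidefinite on all of R^2.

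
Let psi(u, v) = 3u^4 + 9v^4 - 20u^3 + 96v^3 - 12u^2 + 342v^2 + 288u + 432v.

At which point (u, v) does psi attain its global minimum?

(-2, -1)

psi(u,v) separates as P(u) + Q(v), so its minimum is min P + min Q.
P'(u) = 12(u - 4)(u - 3)(u + 2) vanishes at u ∈ {-2, 3, 4}; Q'(v) = 36(v + 1)(v + 3)(v + 4) vanishes at v ∈ {-4, -3, -1}.
Local minima of P (where P''>0): P(-2)=-416, P(4)=448. Local minima of Q: Q(-4)=-96, Q(-1)=-177.
So the global minimum of psi is P(-2) + Q(-1) = -416 − 177 = -593, attained at (-2, -1).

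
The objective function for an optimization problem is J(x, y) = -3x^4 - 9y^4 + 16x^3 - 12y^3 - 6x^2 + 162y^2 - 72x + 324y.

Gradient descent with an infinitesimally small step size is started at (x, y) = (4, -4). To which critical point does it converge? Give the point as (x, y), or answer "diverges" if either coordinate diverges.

diverges

J is separable, so gradient descent decouples: x follows -∂J/∂x, y follows -∂J/∂y.
∂J/∂x = -12(x - 3)(x - 2)(x + 1); at x=4 this is -120, so x increases.
∂J/∂y = -36(y - 3)(y + 1)(y + 3); at y=-4 this is 756, so y decreases.
The x-coordinate has no critical point in that direction and runs off to infinity.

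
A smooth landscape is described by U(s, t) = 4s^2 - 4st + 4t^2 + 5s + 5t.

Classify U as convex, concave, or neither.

convex

U is quadratic, so its Hessian is the constant matrix H = [[8, -4], [-4, 8]].
det(H) = 48, tr(H) = 16.
det(H) > 0 and tr(H) > 0, so H is positive definite everywhere: convex.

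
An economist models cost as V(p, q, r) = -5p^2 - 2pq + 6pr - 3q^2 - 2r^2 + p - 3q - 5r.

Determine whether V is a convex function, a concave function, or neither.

concave

V is quadratic, so its Hessian is the constant matrix H = [[-10, -2, 6], [-2, -6, 0], [6, 0, -4]].
Leading principal minors: -10, 56, -8.
Signs alternate −, +, − ⇒ H ≺ 0 ⇒ concave.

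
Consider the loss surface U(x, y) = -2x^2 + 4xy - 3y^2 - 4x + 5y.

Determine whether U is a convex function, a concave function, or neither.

U is quadratic, so its Hessian is the constant matrix H = [[-4, 4], [4, -6]].
det(H) = 8, tr(H) = -10.
det(H) > 0 and tr(H) < 0, so H is negative definite everywhere: concave.

concave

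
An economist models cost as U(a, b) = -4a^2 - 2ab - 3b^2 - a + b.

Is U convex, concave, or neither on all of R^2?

U is quadratic, so its Hessian is the constant matrix H = [[-8, -2], [-2, -6]].
det(H) = 44, tr(H) = -14.
det(H) > 0 and tr(H) < 0, so H is negative definite everywhere: concave.

concave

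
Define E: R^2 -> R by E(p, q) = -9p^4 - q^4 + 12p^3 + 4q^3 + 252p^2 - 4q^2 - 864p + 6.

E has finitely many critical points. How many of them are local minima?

1

E separates as a function of p plus a function of q, so ∇E=0 decouples.
∂E/∂p = -36(p - 3)(p - 2)(p + 4) = 0 at p ∈ {-4, 2, 3}; ∂E/∂q = -4q(q - 2)(q - 1) = 0 at q ∈ {0, 1, 2}.
The Hessian is diagonal: diag(E_pp, E_qq). Second derivatives: E_pp(-4)=-1512, E_pp(2)=216, E_pp(3)=-252; E_qq(0)=-8, E_qq(1)=4, E_qq(2)=-8.
Local minima occur where both diagonal entries positive: (2, 1). Count: 1.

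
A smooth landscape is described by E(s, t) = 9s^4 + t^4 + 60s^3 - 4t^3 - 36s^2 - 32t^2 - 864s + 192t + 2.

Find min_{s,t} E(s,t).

E(s,t) separates as P(s) + Q(t) + 2, so its minimum is min P + min Q + 2.
P'(s) = 36(s - 2)(s + 3)(s + 4) vanishes at s ∈ {-4, -3, 2}; Q'(t) = 4(t - 4)(t - 3)(t + 4) vanishes at t ∈ {-4, 3, 4}.
Local minima of P (where P''>0): P(-4)=1344, P(2)=-1248. Local minima of Q: Q(-4)=-768, Q(4)=256.
So the global minimum of E is P(2) + Q(-4) + 2 = -1248 − 768 + 2 = -2014, attained at (2, -4).

-2014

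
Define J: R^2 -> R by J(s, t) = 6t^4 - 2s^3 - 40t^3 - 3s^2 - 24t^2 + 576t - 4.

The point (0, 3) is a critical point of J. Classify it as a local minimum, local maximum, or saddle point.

The mixed partial ∂²J/∂s∂t is 0, so the Hessian at any point is diag(J_ss, J_tt) = diag(-6(2s + 1), 24(3t^2 - 10t - 2)).
At (0, 3): H = diag(-6, -120).
Both eigenvalues are negative, so H is negative definite: a local maximum.

local maximum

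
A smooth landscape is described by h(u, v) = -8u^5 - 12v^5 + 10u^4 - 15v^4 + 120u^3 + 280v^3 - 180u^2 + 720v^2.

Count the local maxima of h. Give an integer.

4

h separates as a function of u plus a function of v, so ∇h=0 decouples.
∂h/∂u = -40u(u - 3)(u - 1)(u + 3) = 0 at u ∈ {-3, 0, 1, 3}; ∂h/∂v = -60v(v - 4)(v + 2)(v + 3) = 0 at v ∈ {-3, -2, 0, 4}.
The Hessian is diagonal: diag(h_uu, h_vv). Second derivatives: h_uu(-3)=2880, h_uu(0)=-360, h_uu(1)=320, h_uu(3)=-1440; h_vv(-3)=1260, h_vv(-2)=-720, h_vv(0)=1440, h_vv(4)=-10080.
Local maxima occur where both diagonal entries negative: (0, -2), (0, 4), (3, -2), (3, 4). Count: 4.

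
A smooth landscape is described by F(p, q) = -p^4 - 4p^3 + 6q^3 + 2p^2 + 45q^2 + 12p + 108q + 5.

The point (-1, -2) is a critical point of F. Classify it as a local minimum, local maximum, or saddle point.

local minimum

The mixed partial ∂²F/∂p∂q is 0, so the Hessian at any point is diag(F_pp, F_qq) = diag(4(-3p^2 - 6p + 1), 18(2q + 5)).
At (-1, -2): H = diag(16, 18).
Both eigenvalues are positive, so H is positive definite: a local minimum.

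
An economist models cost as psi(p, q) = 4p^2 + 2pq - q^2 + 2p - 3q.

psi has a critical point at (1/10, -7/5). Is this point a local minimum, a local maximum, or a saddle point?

The Hessian of psi is constant: H = [[8, 2], [2, -2]].
det(H) = 8·(-2) − 2² = -20.
Since det(H) < 0, H is indefinite and the critical point is a saddle point.

saddle point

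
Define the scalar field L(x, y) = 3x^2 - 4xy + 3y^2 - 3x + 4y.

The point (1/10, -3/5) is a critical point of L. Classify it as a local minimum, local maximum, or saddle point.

local minimum

The Hessian of L is constant: H = [[6, -4], [-4, 6]].
det(H) = 6·6 − (-4)² = 20.
det(H) > 0 and tr(H) = 12 > 0, so H is positive definite and the point is a local minimum.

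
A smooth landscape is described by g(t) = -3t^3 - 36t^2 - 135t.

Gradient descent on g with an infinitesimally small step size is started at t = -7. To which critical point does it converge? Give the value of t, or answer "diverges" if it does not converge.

g'(t) = -9(t + 3)(t + 5), so g'(-7) = -72.
Gradient descent moves in the -g' direction, i.e. t is increasing.
The nearest critical point in that direction is t = -5, where g'' = 18 > 0 (a local minimum). The iterate converges there.

-5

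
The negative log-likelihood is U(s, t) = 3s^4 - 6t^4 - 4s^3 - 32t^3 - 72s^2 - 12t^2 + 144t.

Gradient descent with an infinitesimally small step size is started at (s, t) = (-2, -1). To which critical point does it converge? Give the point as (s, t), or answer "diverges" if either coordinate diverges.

U is separable, so gradient descent decouples: s follows -∂U/∂s, t follows -∂U/∂t.
∂U/∂s = 12s(s - 4)(s + 3); at s=-2 this is 144, so s decreases.
∂U/∂t = -24(t - 1)(t + 2)(t + 3); at t=-1 this is 96, so t decreases.
s converges to its nearest critical value -3 (a local min of the s-part); t converges to -2. The iterate converges to (-3, -2).

(-3, -2)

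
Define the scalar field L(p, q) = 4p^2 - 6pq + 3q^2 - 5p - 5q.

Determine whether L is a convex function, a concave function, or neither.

L is quadratic, so its Hessian is the constant matrix H = [[8, -6], [-6, 6]].
det(H) = 12, tr(H) = 14.
det(H) > 0 and tr(H) > 0, so H is positive definite everywhere: convex.

convex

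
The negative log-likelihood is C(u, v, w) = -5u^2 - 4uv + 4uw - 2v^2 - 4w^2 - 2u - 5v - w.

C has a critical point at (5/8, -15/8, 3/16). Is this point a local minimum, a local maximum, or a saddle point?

The Hessian is constant: H = [[-10, -4, 4], [-4, -4, 0], [4, 0, -8]].
Leading principal minors: Δ₁ = -10, Δ₂ = 24, Δ₃ = -128.
The minors alternate sign starting negative (−, +, −), so H is negative definite: a local maximum.

local maximum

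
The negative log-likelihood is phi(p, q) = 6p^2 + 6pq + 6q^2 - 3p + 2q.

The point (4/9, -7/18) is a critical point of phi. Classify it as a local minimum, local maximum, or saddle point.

The Hessian of phi is constant: H = [[12, 6], [6, 12]].
det(H) = 12·12 − 6² = 108.
det(H) > 0 and tr(H) = 24 > 0, so H is positive definite and the point is a local minimum.

local minimum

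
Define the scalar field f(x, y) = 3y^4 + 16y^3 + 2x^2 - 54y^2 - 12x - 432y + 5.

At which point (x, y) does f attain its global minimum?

f(x,y) separates as P(x) + Q(y) + 5, so its minimum is min P + min Q + 5.
P'(x) = 4x - 12 vanishes at x ∈ {3}; Q'(y) = 12(y - 3)(y + 3)(y + 4) vanishes at y ∈ {-4, -3, 3}.
Local minima of P (where P''>0): P(3)=-18. Local minima of Q: Q(-4)=608, Q(3)=-1107.
So the global minimum of f is P(3) + Q(3) + 5 = -18 − 1107 + 5 = -1120, attained at (3, 3).

(3, 3)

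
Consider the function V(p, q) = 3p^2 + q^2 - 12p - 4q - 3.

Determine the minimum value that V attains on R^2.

-19

V(p,q) separates as A(p) + B(q) − 3, so its minimum is min A + min B − 3.
A'(p) = 6p - 12 vanishes at p ∈ {2}; B'(q) = 2q - 4 vanishes at q ∈ {2}.
Local minima of A (where A''>0): A(2)=-12. Local minima of B: B(2)=-4.
So the global minimum of V is A(2) + B(2) − 3 = -12 − 4 − 3 = -19, attained at (2, 2).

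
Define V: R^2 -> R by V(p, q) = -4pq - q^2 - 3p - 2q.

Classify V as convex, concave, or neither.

neither

V is quadratic, so its Hessian is the constant matrix H = [[0, -4], [-4, -2]].
det(H) = -16, tr(H) = -2.
det(H) < 0, so H is indefinite: neither convex nor concave.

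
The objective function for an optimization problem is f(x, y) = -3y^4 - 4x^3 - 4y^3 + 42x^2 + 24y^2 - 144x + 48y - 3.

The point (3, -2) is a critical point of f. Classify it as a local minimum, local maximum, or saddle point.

saddle point

The mixed partial ∂²f/∂x∂y is 0, so the Hessian at any point is diag(f_xx, f_yy) = diag(12(-2x + 7), 12(-3y^2 - 2y + 4)).
At (3, -2): H = diag(12, -48).
The eigenvalues have opposite signs, so H is indefinite: a saddle point.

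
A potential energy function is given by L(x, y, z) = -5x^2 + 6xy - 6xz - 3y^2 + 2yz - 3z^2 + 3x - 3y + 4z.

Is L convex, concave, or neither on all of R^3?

concave

L is quadratic, so its Hessian is the constant matrix H = [[-10, 6, -6], [6, -6, 2], [-6, 2, -6]].
Leading principal minors: -10, 24, -32.
Signs alternate −, +, − ⇒ H ≺ 0 ⇒ concave.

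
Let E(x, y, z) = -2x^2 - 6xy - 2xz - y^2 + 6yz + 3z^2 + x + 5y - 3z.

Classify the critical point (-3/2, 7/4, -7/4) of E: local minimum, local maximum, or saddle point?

saddle point

The Hessian is constant: H = [[-4, -6, -2], [-6, -2, 6], [-2, 6, 6]].
Leading principal minors: Δ₁ = -4, Δ₂ = -28, Δ₃ = 128.
The minors fit neither the all-positive nor the alternating-sign pattern, so H is indefinite: a saddle point.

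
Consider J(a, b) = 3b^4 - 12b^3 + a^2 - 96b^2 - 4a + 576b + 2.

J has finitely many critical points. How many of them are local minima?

2

J separates as a function of a plus a function of b, so ∇J=0 decouples.
∂J/∂a = 2(a - 2) = 0 at a ∈ {2}; ∂J/∂b = 12(b - 4)(b - 3)(b + 4) = 0 at b ∈ {-4, 3, 4}.
The Hessian is diagonal: diag(J_aa, J_bb). Second derivatives: J_aa(2)=2; J_bb(-4)=672, J_bb(3)=-84, J_bb(4)=96.
Local minima occur where both diagonal entries positive: (2, -4), (2, 4). Count: 2.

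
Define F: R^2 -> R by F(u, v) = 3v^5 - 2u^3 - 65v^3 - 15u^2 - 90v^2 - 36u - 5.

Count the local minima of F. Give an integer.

F separates as a function of u plus a function of v, so ∇F=0 decouples.
∂F/∂u = -6(u + 2)(u + 3) = 0 at u ∈ {-3, -2}; ∂F/∂v = 15v(v - 4)(v + 1)(v + 3) = 0 at v ∈ {-3, -1, 0, 4}.
The Hessian is diagonal: diag(F_uu, F_vv). Second derivatives: F_uu(-3)=6, F_uu(-2)=-6; F_vv(-3)=-630, F_vv(-1)=150, F_vv(0)=-180, F_vv(4)=2100.
Local minima occur where both diagonal entries positive: (-3, -1), (-3, 4). Count: 2.

2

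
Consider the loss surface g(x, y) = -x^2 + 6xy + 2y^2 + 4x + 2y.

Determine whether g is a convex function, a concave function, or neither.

neither

g is quadratic, so its Hessian is the constant matrix H = [[-2, 6], [6, 4]].
det(H) = -44, tr(H) = 2.
det(H) < 0, so H is indefinite: neither convex nor concave.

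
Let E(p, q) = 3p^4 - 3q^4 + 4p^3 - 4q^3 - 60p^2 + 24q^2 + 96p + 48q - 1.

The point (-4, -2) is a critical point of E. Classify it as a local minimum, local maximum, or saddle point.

saddle point

The mixed partial ∂²E/∂p∂q is 0, so the Hessian at any point is diag(E_pp, E_qq) = diag(12(3p^2 + 2p - 10), 12(-3q^2 - 2q + 4)).
At (-4, -2): H = diag(360, -48).
The eigenvalues have opposite signs, so H is indefinite: a saddle point.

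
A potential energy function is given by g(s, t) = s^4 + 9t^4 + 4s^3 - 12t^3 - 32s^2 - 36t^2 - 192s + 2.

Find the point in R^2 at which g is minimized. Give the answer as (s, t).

g(s,t) separates as P(s) + Q(t) + 2, so its minimum is min P + min Q + 2.
P'(s) = 4(s - 4)(s + 3)(s + 4) vanishes at s ∈ {-4, -3, 4}; Q'(t) = 36t(t - 2)(t + 1) vanishes at t ∈ {-1, 0, 2}.
Local minima of P (where P''>0): P(-4)=256, P(4)=-768. Local minima of Q: Q(-1)=-15, Q(2)=-96.
So the global minimum of g is P(4) + Q(2) + 2 = -768 − 96 + 2 = -862, attained at (4, 2).

(4, 2)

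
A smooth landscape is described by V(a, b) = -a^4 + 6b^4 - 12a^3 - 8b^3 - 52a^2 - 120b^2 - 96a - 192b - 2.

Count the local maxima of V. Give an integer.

2

V separates as a function of a plus a function of b, so ∇V=0 decouples.
∂V/∂a = -4(a + 2)(a + 3)(a + 4) = 0 at a ∈ {-4, -3, -2}; ∂V/∂b = 24(b - 4)(b + 1)(b + 2) = 0 at b ∈ {-2, -1, 4}.
The Hessian is diagonal: diag(V_aa, V_bb). Second derivatives: V_aa(-4)=-8, V_aa(-3)=4, V_aa(-2)=-8; V_bb(-2)=144, V_bb(-1)=-120, V_bb(4)=720.
Local maxima occur where both diagonal entries negative: (-4, -1), (-2, -1). Count: 2.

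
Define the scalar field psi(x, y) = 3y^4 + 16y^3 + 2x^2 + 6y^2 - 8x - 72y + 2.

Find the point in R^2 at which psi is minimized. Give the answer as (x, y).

psi(x,y) separates as P(x) + Q(y) + 2, so its minimum is min P + min Q + 2.
P'(x) = 4x - 8 vanishes at x ∈ {2}; Q'(y) = 12(y - 1)(y + 2)(y + 3) vanishes at y ∈ {-3, -2, 1}.
Local minima of P (where P''>0): P(2)=-8. Local minima of Q: Q(-3)=81, Q(1)=-47.
So the global minimum of psi is P(2) + Q(1) + 2 = -8 − 47 + 2 = -53, attained at (2, 1).

(2, 1)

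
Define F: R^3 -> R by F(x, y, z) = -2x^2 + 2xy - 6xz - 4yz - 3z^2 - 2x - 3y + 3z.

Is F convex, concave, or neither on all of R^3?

neither

F is quadratic, so its Hessian is the constant matrix H = [[-4, 2, -6], [2, 0, -4], [-6, -4, -6]].
Leading principal minors: -4, -4, 184.
Neither pattern holds ⇒ H is indefinite ⇒ neither convex nor concave.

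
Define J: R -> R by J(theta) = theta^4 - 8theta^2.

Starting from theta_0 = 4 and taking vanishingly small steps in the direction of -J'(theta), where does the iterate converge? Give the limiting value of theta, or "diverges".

J'(theta) = 4theta(theta - 2)(theta + 2), so J'(4) = 192.
Gradient descent moves in the -J' direction, i.e. theta is decreasing.
The nearest critical point in that direction is theta = 2, where J'' = 32 > 0 (a local minimum). The iterate converges there.

2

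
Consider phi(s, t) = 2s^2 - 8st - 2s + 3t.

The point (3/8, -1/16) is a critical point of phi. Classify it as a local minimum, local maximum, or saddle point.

saddle point

The Hessian of phi is constant: H = [[4, -8], [-8, 0]].
det(H) = 4·0 − (-8)² = -64.
Since det(H) < 0, H is indefinite and the critical point is a saddle point.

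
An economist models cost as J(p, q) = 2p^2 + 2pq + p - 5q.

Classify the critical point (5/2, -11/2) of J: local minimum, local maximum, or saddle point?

The Hessian of J is constant: H = [[4, 2], [2, 0]].
det(H) = 4·0 − 2² = -4.
Since det(H) < 0, H is indefinite and the critical point is a saddle point.

saddle point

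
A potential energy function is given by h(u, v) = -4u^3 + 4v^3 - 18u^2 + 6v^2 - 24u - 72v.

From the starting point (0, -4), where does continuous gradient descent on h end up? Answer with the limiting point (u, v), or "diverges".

diverges

h is separable, so gradient descent decouples: u follows -∂h/∂u, v follows -∂h/∂v.
∂h/∂u = -12(u + 1)(u + 2); at u=0 this is -24, so u increases.
∂h/∂v = 12(v - 2)(v + 3); at v=-4 this is 72, so v decreases.
The u-coordinate has no critical point in that direction and runs off to infinity.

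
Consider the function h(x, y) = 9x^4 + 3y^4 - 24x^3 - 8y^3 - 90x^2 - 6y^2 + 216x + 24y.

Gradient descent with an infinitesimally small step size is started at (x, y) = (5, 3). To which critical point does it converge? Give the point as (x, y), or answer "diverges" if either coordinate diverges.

h is separable, so gradient descent decouples: x follows -∂h/∂x, y follows -∂h/∂y.
∂h/∂x = 36(x - 3)(x - 1)(x + 2); at x=5 this is 2016, so x decreases.
∂h/∂y = 12(y - 2)(y - 1)(y + 1); at y=3 this is 96, so y decreases.
x converges to its nearest critical value 3 (a local min of the x-part); y converges to 2. The iterate converges to (3, 2).

(3, 2)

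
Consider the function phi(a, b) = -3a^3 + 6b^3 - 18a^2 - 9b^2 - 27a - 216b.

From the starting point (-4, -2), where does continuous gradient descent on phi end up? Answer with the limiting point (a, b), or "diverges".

phi is separable, so gradient descent decouples: a follows -∂phi/∂a, b follows -∂phi/∂b.
∂phi/∂a = -9(a + 1)(a + 3); at a=-4 this is -27, so a increases.
∂phi/∂b = 18(b - 4)(b + 3); at b=-2 this is -108, so b increases.
a converges to its nearest critical value -3 (a local min of the a-part); b converges to 4. The iterate converges to (-3, 4).

(-3, 4)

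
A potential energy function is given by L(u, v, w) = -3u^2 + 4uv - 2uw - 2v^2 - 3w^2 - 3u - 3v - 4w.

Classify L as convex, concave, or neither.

L is quadratic, so its Hessian is the constant matrix H = [[-6, 4, -2], [4, -4, 0], [-2, 0, -6]].
Leading principal minors: -6, 8, -32.
Signs alternate −, +, − ⇒ H ≺ 0 ⇒ concave.

concave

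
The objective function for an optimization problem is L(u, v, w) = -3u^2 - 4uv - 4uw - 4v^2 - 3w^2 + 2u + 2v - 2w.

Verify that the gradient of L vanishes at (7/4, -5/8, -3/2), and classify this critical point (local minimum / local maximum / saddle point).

local maximum

∇L = (-6u - 4v - 4w + 2, -4u - 8v + 2, -4u - 6w - 2); substituting (7/4, -5/8, -3/2) gives ∇L = (0, 0, 0), so (7/4, -5/8, -3/2) is indeed a critical point.
The Hessian is constant: H = [[-6, -4, -4], [-4, -8, 0], [-4, 0, -6]].
Leading principal minors: Δ₁ = -6, Δ₂ = 32, Δ₃ = -64.
The minors alternate sign starting negative (−, +, −), so H is negative definite: a local maximum.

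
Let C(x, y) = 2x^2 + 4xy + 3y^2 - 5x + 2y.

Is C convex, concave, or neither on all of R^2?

convex

C is quadratic, so its Hessian is the constant matrix H = [[4, 4], [4, 6]].
det(H) = 8, tr(H) = 10.
det(H) > 0 and tr(H) > 0, so H is positive definite everywhere: convex.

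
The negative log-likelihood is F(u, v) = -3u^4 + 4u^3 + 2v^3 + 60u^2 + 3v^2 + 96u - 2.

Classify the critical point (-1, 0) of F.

local minimum

The mixed partial ∂²F/∂u∂v is 0, so the Hessian at any point is diag(F_uu, F_vv) = diag(12(-3u^2 + 2u + 10), 6(2v + 1)).
At (-1, 0): H = diag(60, 6).
Both eigenvalues are positive, so H is positive definite: a local minimum.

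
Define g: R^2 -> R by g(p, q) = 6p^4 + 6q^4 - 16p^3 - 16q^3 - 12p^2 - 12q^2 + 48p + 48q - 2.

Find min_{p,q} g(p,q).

-78

g(p,q) separates as A(p) + B(q) − 2, so its minimum is min A + min B − 2.
A'(p) = 24(p - 2)(p - 1)(p + 1) vanishes at p ∈ {-1, 1, 2}; B'(q) = 24(q - 2)(q - 1)(q + 1) vanishes at q ∈ {-1, 1, 2}.
Local minima of A (where A''>0): A(-1)=-38, A(2)=16. Local minima of B: B(-1)=-38, B(2)=16.
So the global minimum of g is A(-1) + B(-1) − 2 = -38 − 38 − 2 = -78, attained at (-1, -1).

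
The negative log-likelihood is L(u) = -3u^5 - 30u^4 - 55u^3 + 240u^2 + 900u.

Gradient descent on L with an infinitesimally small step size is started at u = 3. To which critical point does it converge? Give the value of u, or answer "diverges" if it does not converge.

L'(u) = -15(u - 2)(u + 2)(u + 3)(u + 5), so L'(3) = -3600.
Gradient descent moves in the -L' direction, i.e. u is increasing.
There is no critical point above u=3, and L' keeps the same sign, so the iterate runs off to +∞.

diverges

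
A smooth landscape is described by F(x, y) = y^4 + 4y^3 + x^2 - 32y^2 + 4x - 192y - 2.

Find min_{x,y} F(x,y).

-774

F(x,y) separates as P(x) + Q(y) − 2, so its minimum is min P + min Q − 2.
P'(x) = 2x + 4 vanishes at x ∈ {-2}; Q'(y) = 4(y - 4)(y + 3)(y + 4) vanishes at y ∈ {-4, -3, 4}.
Local minima of P (where P''>0): P(-2)=-4. Local minima of Q: Q(-4)=256, Q(4)=-768.
So the global minimum of F is P(-2) + Q(4) − 2 = -4 − 768 − 2 = -774, attained at (-2, 4).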